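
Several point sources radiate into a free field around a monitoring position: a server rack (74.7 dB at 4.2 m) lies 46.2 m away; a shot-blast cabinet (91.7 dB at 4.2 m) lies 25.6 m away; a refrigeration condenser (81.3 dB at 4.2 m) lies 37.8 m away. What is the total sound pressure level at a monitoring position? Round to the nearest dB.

76 dB

First find each source's level at the receiver (point-source: −20·log₁₀(r/r_ref)), then combine on an intensity basis.
server rack: 74.7 − 20·log₁₀(46.2/4.2) = 74.7 − 20.83 = 53.87 dB.
shot-blast cabinet: 91.7 − 20·log₁₀(25.6/4.2) = 91.7 − 15.70 = 76.00 dB.
refrigeration condenser: 81.3 − 20·log₁₀(37.8/4.2) = 81.3 − 19.08 = 62.22 dB.
Σ 10^(L/10) = 4.172e+07 → L_total = 10·log₁₀(4.172e+07) = 76.20 dB.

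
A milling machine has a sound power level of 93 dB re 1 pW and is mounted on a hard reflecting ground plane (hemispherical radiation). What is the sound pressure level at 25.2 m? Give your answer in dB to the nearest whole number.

Free-field hemispherical radiation: L_p = L_w − 10·log₁₀(2π·r²), r = 25.2 m.
2π·r² = 3990 m², 10·log₁₀ of that is 36.010 dB.
L_p = 93 − 36.010 = 56.99 dB.

57 dB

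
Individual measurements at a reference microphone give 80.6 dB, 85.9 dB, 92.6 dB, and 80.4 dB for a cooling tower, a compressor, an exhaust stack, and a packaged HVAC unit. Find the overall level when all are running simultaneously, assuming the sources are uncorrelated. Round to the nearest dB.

94 dB

For uncorrelated sources the intensities add, so convert each level to linear form, sum, and take 10·log₁₀ of the total.
Σ 10^(L/10) = 10^(80.6/10) + 10^(85.9/10) + 10^(92.6/10) + 10^(80.4/10) = 2.433e+09.
L_total = 10·log₁₀(2.433e+09) = 93.86 dB.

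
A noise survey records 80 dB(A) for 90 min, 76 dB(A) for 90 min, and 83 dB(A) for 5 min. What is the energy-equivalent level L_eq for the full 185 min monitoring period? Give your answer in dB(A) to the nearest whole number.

The energy average is taken in the linear domain: L_eq = 10·log₁₀[(Σ tᵢ·10^(Lᵢ/10))/T], T = 185 min.
Σ tᵢ·10^(Lᵢ/10) = 90·10^(80/10) + 90·10^(76/10) + 5·10^(83/10) = 1.358e+10.
L_eq = 10·log₁₀(1.358e+10/185) = 78.66 dB(A).

79 dB(A)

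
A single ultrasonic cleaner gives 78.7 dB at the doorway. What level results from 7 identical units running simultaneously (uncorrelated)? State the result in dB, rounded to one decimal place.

87.2 dB

With 7 equal, uncorrelated contributions the intensity is 7× that of one unit, giving a rise of 10·log₁₀ 7.
L_total = 78.7 + 10·log₁₀(7) = 78.7 + 8.451 = 87.15 dB.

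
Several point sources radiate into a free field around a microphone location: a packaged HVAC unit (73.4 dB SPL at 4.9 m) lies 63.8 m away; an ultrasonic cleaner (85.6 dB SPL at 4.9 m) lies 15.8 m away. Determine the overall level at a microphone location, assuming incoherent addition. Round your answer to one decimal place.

Apply inverse-square spreading to bring every level to the receiver, then sum 10^(L/10).
packaged HVAC unit: 73.4 − 20·log₁₀(63.8/4.9) = 73.4 − 22.29 = 51.11 dB SPL.
ultrasonic cleaner: 85.6 − 20·log₁₀(15.8/4.9) = 85.6 − 10.17 = 75.43 dB SPL.
Σ 10^(L/10) = 3.505e+07 → L_total = 10·log₁₀(3.505e+07) = 75.45 dB SPL.

75.4 dB SPL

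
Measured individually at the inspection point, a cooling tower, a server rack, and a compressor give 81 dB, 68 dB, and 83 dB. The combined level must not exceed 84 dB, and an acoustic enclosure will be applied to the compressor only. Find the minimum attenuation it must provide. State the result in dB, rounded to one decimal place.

The untreated sources together contribute 10^(81/10) + 10^(68/10) = 1.322e+08, i.e. 81.21 dB.
To meet 84 dB overall, the treated compressor may contribute at most 10^(84/10) − 1.322e+08 = 1.190e+08, i.e. 80.75 dB.
So the compressor must be reduced from 83 to 80.75 dB: IL = 2.25 dB.

2.2 dB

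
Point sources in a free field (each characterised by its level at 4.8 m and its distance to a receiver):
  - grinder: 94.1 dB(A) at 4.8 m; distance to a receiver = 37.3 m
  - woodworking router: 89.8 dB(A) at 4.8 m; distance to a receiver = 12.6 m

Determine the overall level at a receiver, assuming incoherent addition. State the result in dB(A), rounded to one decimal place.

Propagate each source to the receiver with L = L_ref − 20·log₁₀(r/r_ref), then add intensities.
grinder: 94.1 − 20·log₁₀(37.3/4.8) = 94.1 − 17.81 = 76.29 dB(A).
woodworking router: 89.8 − 20·log₁₀(12.6/4.8) = 89.8 − 8.38 = 81.42 dB(A).
Σ 10^(L/10) = 1.812e+08 → L_total = 10·log₁₀(1.812e+08) = 82.58 dB(A).

82.6 dB(A)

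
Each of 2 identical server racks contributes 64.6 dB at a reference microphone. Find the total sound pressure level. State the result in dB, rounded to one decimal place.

67.6 dB

With 2 equal, uncorrelated contributions the intensity is 2× that of one unit, giving a rise of 10·log₁₀ 2.
L_total = 64.6 + 10·log₁₀(2) = 64.6 + 3.010 = 67.61 dB.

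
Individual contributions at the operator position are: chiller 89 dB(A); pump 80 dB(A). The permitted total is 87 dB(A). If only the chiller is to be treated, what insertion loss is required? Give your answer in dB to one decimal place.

3.0 dB

Fixed contribution from the other source: Σ 10^(L/10) = 10^(80/10) = 1.000e+08 (80.00 dB(A)).
The limit corresponds to 10^(87/10) = 5.012e+08; subtracting the fixed part leaves 4.012e+08 for the chiller, i.e. 86.03 dB(A).
So the chiller must be reduced from 89 to 86.03 dB(A): IL = 2.97 dB.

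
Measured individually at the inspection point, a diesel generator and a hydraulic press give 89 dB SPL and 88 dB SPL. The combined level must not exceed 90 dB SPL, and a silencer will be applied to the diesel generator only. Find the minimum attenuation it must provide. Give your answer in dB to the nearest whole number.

The untreated sources together contribute 10^(88/10) = 6.310e+08, i.e. 88.00 dB SPL.
The limit corresponds to 10^(90/10) = 1.000e+09; subtracting the fixed part leaves 3.690e+08 for the diesel generator, i.e. 85.67 dB SPL.
So the diesel generator must be reduced from 89 to 85.67 dB SPL: IL = 3.33 dB.

3 dB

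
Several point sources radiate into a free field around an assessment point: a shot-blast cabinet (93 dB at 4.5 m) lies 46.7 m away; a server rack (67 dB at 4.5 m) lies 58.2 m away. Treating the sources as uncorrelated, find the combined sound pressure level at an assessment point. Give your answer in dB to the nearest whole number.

73 dB

Apply inverse-square spreading to bring every level to the receiver, then sum 10^(L/10).
shot-blast cabinet: 93 − 20·log₁₀(46.7/4.5) = 93 − 20.32 = 72.68 dB.
server rack: 67 − 20·log₁₀(58.2/4.5) = 67 − 22.23 = 44.77 dB.
Σ 10^(L/10) = 1.856e+07 → L_total = 10·log₁₀(1.856e+07) = 72.68 dB.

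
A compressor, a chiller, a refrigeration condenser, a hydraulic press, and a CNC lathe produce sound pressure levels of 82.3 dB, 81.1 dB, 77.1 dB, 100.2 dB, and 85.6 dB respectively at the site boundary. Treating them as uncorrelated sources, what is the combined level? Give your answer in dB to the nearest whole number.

Incoherent sources combine by intensity addition: L_total = 10·log₁₀(Σ 10^(L_i/10)).
Σ 10^(L/10) = 10^(82.3/10) + 10^(81.1/10) + 10^(77.1/10) + 10^(100.2/10) + 10^(85.6/10) = 1.118e+10.
L_total = 10·log₁₀(1.118e+10) = 100.49 dB.

100 dB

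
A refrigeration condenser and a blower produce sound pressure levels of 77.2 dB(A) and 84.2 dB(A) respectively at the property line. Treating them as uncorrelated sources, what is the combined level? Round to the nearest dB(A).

85 dB(A)

Incoherent sources combine by intensity addition: L_total = 10·log₁₀(Σ 10^(L_i/10)).
Σ 10^(L/10) = 10^(77.2/10) + 10^(84.2/10) = 3.155e+08.
L_total = 10·log₁₀(3.155e+08) = 84.99 dB(A).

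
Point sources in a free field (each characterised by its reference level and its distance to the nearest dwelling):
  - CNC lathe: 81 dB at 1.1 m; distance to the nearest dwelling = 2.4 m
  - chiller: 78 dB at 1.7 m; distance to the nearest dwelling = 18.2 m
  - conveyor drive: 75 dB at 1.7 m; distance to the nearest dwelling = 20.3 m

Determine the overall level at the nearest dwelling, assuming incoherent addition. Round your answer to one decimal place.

74.3 dB

First find each source's level at the receiver (point-source: −20·log₁₀(r/r_ref)), then combine on an intensity basis.
CNC lathe: 81 − 20·log₁₀(2.4/1.1) = 81 − 6.78 = 74.22 dB.
chiller: 78 − 20·log₁₀(18.2/1.7) = 78 − 20.59 = 57.41 dB.
conveyor drive: 75 − 20·log₁₀(20.3/1.7) = 75 − 21.54 = 53.46 dB.
Σ 10^(L/10) = 2.722e+07 → L_total = 10·log₁₀(2.722e+07) = 74.35 dB.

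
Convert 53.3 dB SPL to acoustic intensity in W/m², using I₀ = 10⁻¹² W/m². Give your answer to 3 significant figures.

I/I₀ = 10^(53.3/10) = 2.138e+05, so I = 2.138e+05 × 10⁻¹² W/m².

2.14e-07 W/m²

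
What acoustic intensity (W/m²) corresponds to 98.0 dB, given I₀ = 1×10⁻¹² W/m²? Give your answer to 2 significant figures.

0.0063 W/m²

I/I₀ = 10^(98.0/10) = 6.31e+09, so I = 6.31e+09 × 10⁻¹² W/m².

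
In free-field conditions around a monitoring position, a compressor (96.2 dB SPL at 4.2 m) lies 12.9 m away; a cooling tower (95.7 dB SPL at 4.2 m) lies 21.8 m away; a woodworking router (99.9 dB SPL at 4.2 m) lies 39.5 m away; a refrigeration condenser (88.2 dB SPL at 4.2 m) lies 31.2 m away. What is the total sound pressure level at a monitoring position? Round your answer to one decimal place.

88.5 dB SPL

Apply inverse-square spreading to bring every level to the receiver, then sum 10^(L/10).
compressor: 96.2 − 20·log₁₀(12.9/4.2) = 96.2 − 9.75 = 86.45 dB SPL.
cooling tower: 95.7 − 20·log₁₀(21.8/4.2) = 95.7 − 14.30 = 81.40 dB SPL.
woodworking router: 99.9 − 20·log₁₀(39.5/4.2) = 99.9 − 19.47 = 80.43 dB SPL.
refrigeration condenser: 88.2 − 20·log₁₀(31.2/4.2) = 88.2 − 17.42 = 70.78 dB SPL.
Σ 10^(L/10) = 7.023e+08 → L_total = 10·log₁₀(7.023e+08) = 88.46 dB SPL.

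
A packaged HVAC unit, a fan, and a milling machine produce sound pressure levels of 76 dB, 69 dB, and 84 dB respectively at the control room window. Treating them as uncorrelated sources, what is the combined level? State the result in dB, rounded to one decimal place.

84.8 dB

For uncorrelated sources the intensities add, so convert each level to linear form, sum, and take 10·log₁₀ of the total.
Σ 10^(L/10) = 10^(76/10) + 10^(69/10) + 10^(84/10) = 2.989e+08.
L_total = 10·log₁₀(2.989e+08) = 84.76 dB.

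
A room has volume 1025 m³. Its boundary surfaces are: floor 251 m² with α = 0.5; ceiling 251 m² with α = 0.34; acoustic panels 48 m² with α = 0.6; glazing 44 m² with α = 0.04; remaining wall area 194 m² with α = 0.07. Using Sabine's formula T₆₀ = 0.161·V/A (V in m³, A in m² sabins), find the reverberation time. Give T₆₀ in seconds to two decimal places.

Total absorption A = 251·0.5 + 251·0.34 + 48·0.6 + 44·0.04 + 194·0.07 = 254.98 m² sabins.
T₆₀ = 0.161 × 1025 / 254.98 = 0.647 s.

0.65 s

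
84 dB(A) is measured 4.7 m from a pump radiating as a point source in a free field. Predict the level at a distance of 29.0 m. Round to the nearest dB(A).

68 dB(A)

Point-source attenuation: ΔL = 20·log₁₀(r₂/r₁) = 20·log₁₀(29.0/4.7) = 15.806 dB.
L₂ = 84 − 20·log₁₀(29.0/4.7) = 84 − 15.806 = 68.19 dB(A).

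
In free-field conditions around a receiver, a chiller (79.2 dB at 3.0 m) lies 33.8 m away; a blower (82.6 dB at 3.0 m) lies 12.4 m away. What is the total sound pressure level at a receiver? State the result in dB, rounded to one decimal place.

70.5 dB

Propagate each source to the receiver with L = L_ref − 20·log₁₀(r/r_ref), then add intensities.
chiller: 79.2 − 20·log₁₀(33.8/3.0) = 79.2 − 21.04 = 58.16 dB.
blower: 82.6 − 20·log₁₀(12.4/3.0) = 82.6 − 12.33 = 70.27 dB.
Σ 10^(L/10) = 1.131e+07 → L_total = 10·log₁₀(1.131e+07) = 70.53 dB.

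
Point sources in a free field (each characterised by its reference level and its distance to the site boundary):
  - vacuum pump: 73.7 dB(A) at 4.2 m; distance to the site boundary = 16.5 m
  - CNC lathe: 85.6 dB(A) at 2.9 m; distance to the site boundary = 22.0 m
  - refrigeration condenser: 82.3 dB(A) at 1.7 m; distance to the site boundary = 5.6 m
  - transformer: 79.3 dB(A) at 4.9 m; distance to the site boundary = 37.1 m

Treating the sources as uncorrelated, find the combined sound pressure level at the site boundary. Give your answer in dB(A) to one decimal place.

74.0 dB(A)

First find each source's level at the receiver (point-source: −20·log₁₀(r/r_ref)), then combine on an intensity basis.
vacuum pump: 73.7 − 20·log₁₀(16.5/4.2) = 73.7 − 11.88 = 61.82 dB(A).
CNC lathe: 85.6 − 20·log₁₀(22.0/2.9) = 85.6 − 17.60 = 68.00 dB(A).
refrigeration condenser: 82.3 − 20·log₁₀(5.6/1.7) = 82.3 − 10.35 = 71.95 dB(A).
transformer: 79.3 − 20·log₁₀(37.1/4.9) = 79.3 − 17.58 = 61.72 dB(A).
Σ 10^(L/10) = 2.496e+07 → L_total = 10·log₁₀(2.496e+07) = 73.97 dB(A).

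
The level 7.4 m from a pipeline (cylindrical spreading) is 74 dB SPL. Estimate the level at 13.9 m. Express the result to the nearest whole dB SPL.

71 dB SPL

Line-source attenuation: ΔL = 10·log₁₀(r₂/r₁) = 10·log₁₀(13.9/7.4) = 2.738 dB.
L₂ = 74 − 10·log₁₀(13.9/7.4) = 74 − 2.738 = 71.26 dB SPL.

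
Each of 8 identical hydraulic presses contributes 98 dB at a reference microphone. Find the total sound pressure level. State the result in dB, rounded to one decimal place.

L_total = L₁ + 10·log₁₀ N for N identical incoherent sources.
L_total = 98 + 10·log₁₀(8) = 98 + 9.031 = 107.03 dB.

107.0 dB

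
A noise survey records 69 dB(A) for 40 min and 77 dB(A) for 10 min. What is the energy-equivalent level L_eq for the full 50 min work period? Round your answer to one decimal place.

72.1 dB(A)

Weight each interval's intensity by its duration and average over T = 50 min:
Σ tᵢ·10^(Lᵢ/10) = 40·10^(69/10) + 10·10^(77/10) = 8.189e+08.
L_eq = 10·log₁₀(8.189e+08/50) = 72.14 dB(A).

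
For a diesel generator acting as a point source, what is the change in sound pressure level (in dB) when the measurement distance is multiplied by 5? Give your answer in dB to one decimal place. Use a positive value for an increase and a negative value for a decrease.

Point-source spreading: ΔL = −20·log₁₀(r₂/r₁).
ΔL = −20·log₁₀(5) = -13.98 dB.

-14.0 dB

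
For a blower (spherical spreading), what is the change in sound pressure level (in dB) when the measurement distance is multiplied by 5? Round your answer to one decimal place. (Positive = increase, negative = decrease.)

A point source loses 6 dB per doubling of distance; generally ΔL = −20·log₁₀(r₂/r₁).
ΔL = −20·log₁₀(5) = -13.98 dB.

-14.0 dB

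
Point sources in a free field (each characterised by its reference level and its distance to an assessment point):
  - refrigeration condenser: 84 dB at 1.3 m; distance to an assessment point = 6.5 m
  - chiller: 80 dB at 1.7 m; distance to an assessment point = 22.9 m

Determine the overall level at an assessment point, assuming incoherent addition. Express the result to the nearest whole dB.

70 dB

First find each source's level at the receiver (point-source: −20·log₁₀(r/r_ref)), then combine on an intensity basis.
refrigeration condenser: 84 − 20·log₁₀(6.5/1.3) = 84 − 13.98 = 70.02 dB.
chiller: 80 − 20·log₁₀(22.9/1.7) = 80 − 22.59 = 57.41 dB.
Σ 10^(L/10) = 1.060e+07 → L_total = 10·log₁₀(1.060e+07) = 70.25 dB.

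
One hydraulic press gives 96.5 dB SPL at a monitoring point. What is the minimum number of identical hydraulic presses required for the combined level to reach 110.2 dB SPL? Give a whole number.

The shortfall is 110.2 − 96.5 = 13.7 dB, and N units add 10·log₁₀ N, so need 10·log₁₀ N ≥ 13.7.
N ≥ 10^(13.7/10) = 23.442, so N = 24.

24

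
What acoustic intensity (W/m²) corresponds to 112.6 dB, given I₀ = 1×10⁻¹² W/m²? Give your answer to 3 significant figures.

0.182 W/m²

L = 10·log₁₀(I/I₀) ⇒ I = I₀·10^(L/10) = 10⁻¹² × 10^11.26.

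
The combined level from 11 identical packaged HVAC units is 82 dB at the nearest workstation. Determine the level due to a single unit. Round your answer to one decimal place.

Dividing the total intensity by 11 lowers the level by 10·log₁₀ 11 = 10.414 dB: L₁ = 82 − 10.414.

71.6 dB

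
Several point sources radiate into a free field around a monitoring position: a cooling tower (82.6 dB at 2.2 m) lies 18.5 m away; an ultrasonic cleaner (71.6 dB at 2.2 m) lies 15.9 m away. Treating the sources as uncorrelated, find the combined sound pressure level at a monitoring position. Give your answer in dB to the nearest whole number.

65 dB

First find each source's level at the receiver (point-source: −20·log₁₀(r/r_ref)), then combine on an intensity basis.
cooling tower: 82.6 − 20·log₁₀(18.5/2.2) = 82.6 − 18.49 = 64.11 dB.
ultrasonic cleaner: 71.6 − 20·log₁₀(15.9/2.2) = 71.6 − 17.18 = 54.42 dB.
Σ 10^(L/10) = 2.850e+06 → L_total = 10·log₁₀(2.850e+06) = 64.55 dB.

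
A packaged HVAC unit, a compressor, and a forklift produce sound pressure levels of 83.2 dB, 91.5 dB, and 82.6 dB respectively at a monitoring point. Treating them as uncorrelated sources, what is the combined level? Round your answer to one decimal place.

For uncorrelated sources the intensities add, so convert each level to linear form, sum, and take 10·log₁₀ of the total.
Σ 10^(L/10) = 10^(83.2/10) + 10^(91.5/10) + 10^(82.6/10) = 1.803e+09.
L_total = 10·log₁₀(1.803e+09) = 92.56 dB.

92.6 dB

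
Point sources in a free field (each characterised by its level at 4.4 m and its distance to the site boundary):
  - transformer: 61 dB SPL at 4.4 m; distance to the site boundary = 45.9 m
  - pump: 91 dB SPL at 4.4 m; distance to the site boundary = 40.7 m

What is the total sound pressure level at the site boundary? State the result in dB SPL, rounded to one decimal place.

71.7 dB SPL

Propagate each source to the receiver with L = L_ref − 20·log₁₀(r/r_ref), then add intensities.
transformer: 61 − 20·log₁₀(45.9/4.4) = 61 − 20.37 = 40.63 dB SPL.
pump: 91 − 20·log₁₀(40.7/4.4) = 91 − 19.32 = 71.68 dB SPL.
Σ 10^(L/10) = 1.473e+07 → L_total = 10·log₁₀(1.473e+07) = 71.68 dB SPL.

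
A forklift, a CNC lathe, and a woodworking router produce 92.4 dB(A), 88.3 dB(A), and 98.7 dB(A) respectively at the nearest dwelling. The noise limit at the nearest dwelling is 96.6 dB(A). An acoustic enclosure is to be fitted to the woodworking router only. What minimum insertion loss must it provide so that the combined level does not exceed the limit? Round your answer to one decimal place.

5.4 dB

Everything except the woodworking router sums to 10^(92.4/10) + 10^(88.3/10) = 2.414e+09 in linear terms, 93.83 dB(A).
The limit corresponds to 10^(96.6/10) = 4.571e+09; subtracting the fixed part leaves 2.157e+09 for the woodworking router, i.e. 93.34 dB(A).
So the woodworking router must be reduced from 98.7 to 93.34 dB(A): IL = 5.36 dB.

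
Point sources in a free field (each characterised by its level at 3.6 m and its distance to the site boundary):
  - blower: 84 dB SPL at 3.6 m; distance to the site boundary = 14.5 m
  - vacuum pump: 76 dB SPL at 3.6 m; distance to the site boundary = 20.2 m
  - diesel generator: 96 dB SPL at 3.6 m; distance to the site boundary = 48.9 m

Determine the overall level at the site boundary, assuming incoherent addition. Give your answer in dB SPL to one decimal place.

Propagate each source to the receiver with L = L_ref − 20·log₁₀(r/r_ref), then add intensities.
blower: 84 − 20·log₁₀(14.5/3.6) = 84 − 12.10 = 71.90 dB SPL.
vacuum pump: 76 − 20·log₁₀(20.2/3.6) = 76 − 14.98 = 61.02 dB SPL.
diesel generator: 96 − 20·log₁₀(48.9/3.6) = 96 − 22.66 = 73.34 dB SPL.
Σ 10^(L/10) = 3.832e+07 → L_total = 10·log₁₀(3.832e+07) = 75.83 dB SPL.

75.8 dB SPL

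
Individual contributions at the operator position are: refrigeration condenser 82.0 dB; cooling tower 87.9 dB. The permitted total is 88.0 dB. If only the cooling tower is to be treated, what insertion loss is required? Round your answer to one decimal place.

The untreated sources together contribute 10^(82.0/10) = 1.585e+08, i.e. 82.00 dB.
To meet 88.0 dB overall, the treated cooling tower may contribute at most 10^(88.0/10) − 1.585e+08 = 4.725e+08, i.e. 86.74 dB.
Required insertion loss = 87.9 − 86.74 = 1.16 dB.

1.2 dB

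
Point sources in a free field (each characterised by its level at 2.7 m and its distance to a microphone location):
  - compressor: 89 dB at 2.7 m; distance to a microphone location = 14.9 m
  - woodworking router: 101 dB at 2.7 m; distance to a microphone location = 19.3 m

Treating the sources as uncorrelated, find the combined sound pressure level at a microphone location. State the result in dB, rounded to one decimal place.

84.4 dB

Propagate each source to the receiver with L = L_ref − 20·log₁₀(r/r_ref), then add intensities.
compressor: 89 − 20·log₁₀(14.9/2.7) = 89 − 14.84 = 74.16 dB.
woodworking router: 101 − 20·log₁₀(19.3/2.7) = 101 − 17.08 = 83.92 dB.
Σ 10^(L/10) = 2.725e+08 → L_total = 10·log₁₀(2.725e+08) = 84.35 dB.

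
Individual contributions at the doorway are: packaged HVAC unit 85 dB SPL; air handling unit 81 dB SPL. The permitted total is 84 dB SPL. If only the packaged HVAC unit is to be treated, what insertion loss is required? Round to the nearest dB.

The untreated sources together contribute 10^(81/10) = 1.259e+08, i.e. 81.00 dB SPL.
The limit corresponds to 10^(84/10) = 2.512e+08; subtracting the fixed part leaves 1.253e+08 for the packaged HVAC unit, i.e. 80.98 dB SPL.
So the packaged HVAC unit must be reduced from 85 to 80.98 dB SPL: IL = 4.02 dB.

4 dB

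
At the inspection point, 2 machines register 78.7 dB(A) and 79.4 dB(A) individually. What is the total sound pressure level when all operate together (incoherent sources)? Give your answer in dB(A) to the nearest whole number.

82 dB(A)

For uncorrelated sources the intensities add, so convert each level to linear form, sum, and take 10·log₁₀ of the total.
Σ 10^(L/10) = 10^(78.7/10) + 10^(79.4/10) = 1.612e+08.
L_total = 10·log₁₀(1.612e+08) = 82.07 dB(A).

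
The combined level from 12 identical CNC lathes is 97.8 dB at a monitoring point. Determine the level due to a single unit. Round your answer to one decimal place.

For N identical incoherent sources L_total = L₁ + 10·log₁₀ N, so L₁ = 97.8 − 10·log₁₀(12) = 97.8 − 10.792.

87.0 dB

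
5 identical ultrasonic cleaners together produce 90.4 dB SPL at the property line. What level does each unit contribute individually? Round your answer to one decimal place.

83.4 dB SPL

Dividing the total intensity by 5 lowers the level by 10·log₁₀ 5 = 6.990 dB: L₁ = 90.4 − 6.990.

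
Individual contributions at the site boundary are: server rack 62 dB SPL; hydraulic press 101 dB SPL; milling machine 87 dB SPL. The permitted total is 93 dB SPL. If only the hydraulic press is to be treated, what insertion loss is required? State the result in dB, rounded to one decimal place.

Fixed contribution from the other sources: Σ 10^(L/10) = 10^(62/10) + 10^(87/10) = 5.028e+08 (87.01 dB SPL).
To meet 93 dB SPL overall, the treated hydraulic press may contribute at most 10^(93/10) − 5.028e+08 = 1.492e+09, i.e. 91.74 dB SPL.
Required insertion loss = 101 − 91.74 = 9.26 dB.

9.3 dB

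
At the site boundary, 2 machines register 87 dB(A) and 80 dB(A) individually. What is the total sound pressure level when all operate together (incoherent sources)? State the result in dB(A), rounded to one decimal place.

Incoherent sources combine by intensity addition: L_total = 10·log₁₀(Σ 10^(L_i/10)).
Σ 10^(L/10) = 10^(87/10) + 10^(80/10) = 6.012e+08.
L_total = 10·log₁₀(6.012e+08) = 87.79 dB(A).

87.8 dB(A)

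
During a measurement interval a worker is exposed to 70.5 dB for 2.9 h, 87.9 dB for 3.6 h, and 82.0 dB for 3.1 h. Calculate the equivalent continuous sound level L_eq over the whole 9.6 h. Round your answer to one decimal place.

84.6 dB

The energy average is taken in the linear domain: L_eq = 10·log₁₀[(Σ tᵢ·10^(Lᵢ/10))/T], T = 9.6 h.
Σ tᵢ·10^(Lᵢ/10) = 2.9·10^(70.5/10) + 3.6·10^(87.9/10) + 3.1·10^(82.0/10) = 2.744e+09.
L_eq = 10·log₁₀(2.744e+09/9.6) = 84.56 dB.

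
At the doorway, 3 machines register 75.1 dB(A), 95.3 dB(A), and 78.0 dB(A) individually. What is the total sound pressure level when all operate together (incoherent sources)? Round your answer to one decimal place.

95.4 dB(A)

For uncorrelated sources the intensities add, so convert each level to linear form, sum, and take 10·log₁₀ of the total.
Σ 10^(L/10) = 10^(75.1/10) + 10^(95.3/10) + 10^(78.0/10) = 3.484e+09.
L_total = 10·log₁₀(3.484e+09) = 95.42 dB(A).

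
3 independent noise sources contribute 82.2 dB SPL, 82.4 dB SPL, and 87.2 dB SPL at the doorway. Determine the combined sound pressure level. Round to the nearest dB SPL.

Incoherent sources combine by intensity addition: L_total = 10·log₁₀(Σ 10^(L_i/10)).
Σ 10^(L/10) = 10^(82.2/10) + 10^(82.4/10) + 10^(87.2/10) = 8.645e+08.
L_total = 10·log₁₀(8.645e+08) = 89.37 dB SPL.

89 dB SPL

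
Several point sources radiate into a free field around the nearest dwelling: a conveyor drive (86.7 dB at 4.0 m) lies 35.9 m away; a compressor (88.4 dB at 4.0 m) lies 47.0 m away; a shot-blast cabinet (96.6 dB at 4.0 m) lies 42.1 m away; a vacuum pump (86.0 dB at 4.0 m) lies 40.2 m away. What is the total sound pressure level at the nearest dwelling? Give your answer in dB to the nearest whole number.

First find each source's level at the receiver (point-source: −20·log₁₀(r/r_ref)), then combine on an intensity basis.
conveyor drive: 86.7 − 20·log₁₀(35.9/4.0) = 86.7 − 19.06 = 67.64 dB.
compressor: 88.4 − 20·log₁₀(47.0/4.0) = 88.4 − 21.40 = 67.00 dB.
shot-blast cabinet: 96.6 − 20·log₁₀(42.1/4.0) = 96.6 − 20.44 = 76.16 dB.
vacuum pump: 86.0 − 20·log₁₀(40.2/4.0) = 86.0 − 20.04 = 65.96 dB.
Σ 10^(L/10) = 5.602e+07 → L_total = 10·log₁₀(5.602e+07) = 77.48 dB.

77 dB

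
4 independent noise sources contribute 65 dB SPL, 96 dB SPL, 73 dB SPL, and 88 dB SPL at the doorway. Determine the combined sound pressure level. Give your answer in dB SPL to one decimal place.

Incoherent sources combine by intensity addition: L_total = 10·log₁₀(Σ 10^(L_i/10)).
Σ 10^(L/10) = 10^(65/10) + 10^(96/10) + 10^(73/10) + 10^(88/10) = 4.635e+09.
L_total = 10·log₁₀(4.635e+09) = 96.66 dB SPL.

96.7 dB SPL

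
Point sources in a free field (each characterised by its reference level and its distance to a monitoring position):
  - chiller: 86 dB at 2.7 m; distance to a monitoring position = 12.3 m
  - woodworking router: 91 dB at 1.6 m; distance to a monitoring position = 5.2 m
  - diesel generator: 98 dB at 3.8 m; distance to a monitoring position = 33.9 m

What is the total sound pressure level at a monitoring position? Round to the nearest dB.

Propagate each source to the receiver with L = L_ref − 20·log₁₀(r/r_ref), then add intensities.
chiller: 86 − 20·log₁₀(12.3/2.7) = 86 − 13.17 = 72.83 dB.
woodworking router: 91 − 20·log₁₀(5.2/1.6) = 91 − 10.24 = 80.76 dB.
diesel generator: 98 − 20·log₁₀(33.9/3.8) = 98 − 19.01 = 78.99 dB.
Σ 10^(L/10) = 2.177e+08 → L_total = 10·log₁₀(2.177e+08) = 83.38 dB.

83 dB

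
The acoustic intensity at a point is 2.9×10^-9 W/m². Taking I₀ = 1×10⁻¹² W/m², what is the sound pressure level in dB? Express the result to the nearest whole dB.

35 dB

I/I₀ = 2.9×10^-9/10⁻¹² = 2.9×10^3, and L = 10·log₁₀(I/I₀).
L = 10·(0.4624 + 3) = 34.62 dB.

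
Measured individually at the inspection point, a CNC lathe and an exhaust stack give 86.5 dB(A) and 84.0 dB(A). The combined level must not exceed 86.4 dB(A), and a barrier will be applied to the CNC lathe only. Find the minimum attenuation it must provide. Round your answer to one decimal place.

Fixed contribution from the other source: Σ 10^(L/10) = 10^(84.0/10) = 2.512e+08 (84.00 dB(A)).
The limit corresponds to 10^(86.4/10) = 4.365e+08; subtracting the fixed part leaves 1.853e+08 for the CNC lathe, i.e. 82.68 dB(A).
So the CNC lathe must be reduced from 86.5 to 82.68 dB(A): IL = 3.82 dB.

3.8 dB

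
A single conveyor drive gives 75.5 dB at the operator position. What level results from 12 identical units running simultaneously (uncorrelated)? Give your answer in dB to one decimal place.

86.3 dB

N identical incoherent sources raise the level by 10·log₁₀ N.
L_total = 75.5 + 10·log₁₀(12) = 75.5 + 10.792 = 86.29 dB.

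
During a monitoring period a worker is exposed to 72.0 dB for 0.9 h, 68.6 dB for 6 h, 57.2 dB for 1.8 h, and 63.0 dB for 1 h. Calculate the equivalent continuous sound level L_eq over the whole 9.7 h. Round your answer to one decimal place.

L_eq = 10·log₁₀[(1/T)·Σ tᵢ·10^(Lᵢ/10)] with T = 9.7 h.
Σ tᵢ·10^(Lᵢ/10) = 0.9·10^(72.0/10) + 6·10^(68.6/10) + 1.8·10^(57.2/10) + 1·10^(63.0/10) = 6.067e+07.
L_eq = 10·log₁₀(6.067e+07/9.7) = 67.96 dB.

68.0 dB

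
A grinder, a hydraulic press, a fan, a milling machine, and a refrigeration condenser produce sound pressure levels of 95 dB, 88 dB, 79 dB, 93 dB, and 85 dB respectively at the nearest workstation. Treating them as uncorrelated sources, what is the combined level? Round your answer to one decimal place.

97.9 dB

Incoherent sources combine by intensity addition: L_total = 10·log₁₀(Σ 10^(L_i/10)).
Σ 10^(L/10) = 10^(95/10) + 10^(88/10) + 10^(79/10) + 10^(93/10) + 10^(85/10) = 6.184e+09.
L_total = 10·log₁₀(6.184e+09) = 97.91 dB.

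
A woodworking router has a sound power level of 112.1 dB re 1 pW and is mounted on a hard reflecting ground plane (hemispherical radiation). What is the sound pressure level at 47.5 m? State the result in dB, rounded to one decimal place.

70.6 dB

The power spreads over a hemisphere of area 2π·r², so L_p = L_w − 10·log₁₀(2π·r²).
2π·r² = 1.418e+04 m², 10·log₁₀ of that is 41.516 dB.
L_p = 112.1 − 41.516 = 70.58 dB.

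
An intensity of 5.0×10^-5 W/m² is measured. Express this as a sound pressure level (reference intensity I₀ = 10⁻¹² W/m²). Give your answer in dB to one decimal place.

L = 10·log₁₀(I/I₀) = 10·log₁₀(5.0×10^-5/10⁻¹²) = 10·log₁₀(5.0×10^7).
L = 10·(0.6990 + 7) = 76.99 dB.

77.0 dB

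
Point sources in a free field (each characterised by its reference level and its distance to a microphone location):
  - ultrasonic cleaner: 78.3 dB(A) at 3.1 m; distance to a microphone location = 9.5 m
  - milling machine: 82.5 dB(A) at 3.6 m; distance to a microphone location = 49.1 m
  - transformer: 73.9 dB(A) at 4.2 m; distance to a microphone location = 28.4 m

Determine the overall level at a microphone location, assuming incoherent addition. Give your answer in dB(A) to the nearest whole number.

Apply inverse-square spreading to bring every level to the receiver, then sum 10^(L/10).
ultrasonic cleaner: 78.3 − 20·log₁₀(9.5/3.1) = 78.3 − 9.73 = 68.57 dB(A).
milling machine: 82.5 − 20·log₁₀(49.1/3.6) = 82.5 − 22.70 = 59.80 dB(A).
transformer: 73.9 − 20·log₁₀(28.4/4.2) = 73.9 − 16.60 = 57.30 dB(A).
Σ 10^(L/10) = 8.692e+06 → L_total = 10·log₁₀(8.692e+06) = 69.39 dB(A).

69 dB(A)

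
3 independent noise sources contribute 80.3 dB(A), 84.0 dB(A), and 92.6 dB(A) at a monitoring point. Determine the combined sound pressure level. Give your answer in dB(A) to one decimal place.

For uncorrelated sources the intensities add, so convert each level to linear form, sum, and take 10·log₁₀ of the total.
Σ 10^(L/10) = 10^(80.3/10) + 10^(84.0/10) + 10^(92.6/10) = 2.178e+09.
L_total = 10·log₁₀(2.178e+09) = 93.38 dB(A).

93.4 dB(A)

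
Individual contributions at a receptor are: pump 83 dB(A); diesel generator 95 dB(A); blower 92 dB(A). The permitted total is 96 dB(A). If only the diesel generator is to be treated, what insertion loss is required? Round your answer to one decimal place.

The untreated sources together contribute 10^(83/10) + 10^(92/10) = 1.784e+09, i.e. 92.51 dB(A).
To meet 96 dB(A) overall, the treated diesel generator may contribute at most 10^(96/10) − 1.784e+09 = 2.197e+09, i.e. 93.42 dB(A).
Required insertion loss = 95 − 93.42 = 1.58 dB.

1.6 dB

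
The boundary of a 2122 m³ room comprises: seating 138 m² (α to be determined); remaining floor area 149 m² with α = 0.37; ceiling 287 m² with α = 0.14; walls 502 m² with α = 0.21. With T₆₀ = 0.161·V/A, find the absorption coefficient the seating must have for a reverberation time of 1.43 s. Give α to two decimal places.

0.28

From T₆₀ = 0.161·V/A, the target T₆₀ = 1.43 s needs A = 0.161·2122/1.43 = 238.91 m².
Absorption from the other surfaces = 149·0.37 + 287·0.14 + 502·0.21 = 200.73 m², so the seating must supply 38.18 m² over 138 m².
α = 38.18/138 = 0.277.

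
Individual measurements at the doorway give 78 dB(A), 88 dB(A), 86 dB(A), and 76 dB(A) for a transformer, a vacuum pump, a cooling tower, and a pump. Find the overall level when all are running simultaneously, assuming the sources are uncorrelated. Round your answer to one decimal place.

90.5 dB(A)

For uncorrelated sources the intensities add, so convert each level to linear form, sum, and take 10·log₁₀ of the total.
Σ 10^(L/10) = 10^(78/10) + 10^(88/10) + 10^(86/10) + 10^(76/10) = 1.132e+09.
L_total = 10·log₁₀(1.132e+09) = 90.54 dB(A).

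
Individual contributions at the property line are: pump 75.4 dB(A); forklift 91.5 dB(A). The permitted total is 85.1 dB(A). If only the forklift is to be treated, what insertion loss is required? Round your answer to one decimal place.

6.9 dB

Everything except the forklift sums to 10^(75.4/10) = 3.467e+07 in linear terms, 75.40 dB(A).
To meet 85.1 dB(A) overall, the treated forklift may contribute at most 10^(85.1/10) − 3.467e+07 = 2.889e+08, i.e. 84.61 dB(A).
Required insertion loss = 91.5 − 84.61 = 6.89 dB.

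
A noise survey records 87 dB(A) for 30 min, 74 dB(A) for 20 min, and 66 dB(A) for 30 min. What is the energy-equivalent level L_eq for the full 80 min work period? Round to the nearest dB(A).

83 dB(A)

L_eq = 10·log₁₀[(1/T)·Σ tᵢ·10^(Lᵢ/10)] with T = 80 min.
Σ tᵢ·10^(Lᵢ/10) = 30·10^(87/10) + 20·10^(74/10) + 30·10^(66/10) = 1.566e+10.
L_eq = 10·log₁₀(1.566e+10/80) = 82.92 dB(A).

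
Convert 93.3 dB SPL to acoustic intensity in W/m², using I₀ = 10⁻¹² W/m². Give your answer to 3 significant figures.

I = I₀·10^(L/10) = 10⁻¹² × 10^(93.3/10) = 10^(-2.670).

0.00214 W/m²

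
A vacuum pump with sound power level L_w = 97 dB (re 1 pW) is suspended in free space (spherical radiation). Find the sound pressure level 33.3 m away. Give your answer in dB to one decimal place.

Free-field spherical radiation: L_p = L_w − 10·log₁₀(4π·r²), r = 33.3 m.
4π·r² = 1.393e+04 m², 10·log₁₀ of that is 41.441 dB.
L_p = 97 − 41.441 = 55.56 dB.

55.6 dB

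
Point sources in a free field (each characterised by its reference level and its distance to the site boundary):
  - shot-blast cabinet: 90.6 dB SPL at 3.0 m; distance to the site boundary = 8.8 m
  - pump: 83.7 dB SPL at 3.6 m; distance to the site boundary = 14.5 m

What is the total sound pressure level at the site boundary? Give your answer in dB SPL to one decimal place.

Propagate each source to the receiver with L = L_ref − 20·log₁₀(r/r_ref), then add intensities.
shot-blast cabinet: 90.6 − 20·log₁₀(8.8/3.0) = 90.6 − 9.35 = 81.25 dB SPL.
pump: 83.7 − 20·log₁₀(14.5/3.6) = 83.7 − 12.10 = 71.60 dB SPL.
Σ 10^(L/10) = 1.479e+08 → L_total = 10·log₁₀(1.479e+08) = 81.70 dB SPL.

81.7 dB SPL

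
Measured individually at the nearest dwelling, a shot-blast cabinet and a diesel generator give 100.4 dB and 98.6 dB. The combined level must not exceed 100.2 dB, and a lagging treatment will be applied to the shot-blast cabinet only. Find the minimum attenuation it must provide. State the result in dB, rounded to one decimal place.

5.3 dB

Fixed contribution from the other source: Σ 10^(L/10) = 10^(98.6/10) = 7.244e+09 (98.60 dB).
The limit corresponds to 10^(100.2/10) = 1.047e+10; subtracting the fixed part leaves 3.227e+09 for the shot-blast cabinet, i.e. 95.09 dB.
Required insertion loss = 100.4 − 95.09 = 5.31 dB.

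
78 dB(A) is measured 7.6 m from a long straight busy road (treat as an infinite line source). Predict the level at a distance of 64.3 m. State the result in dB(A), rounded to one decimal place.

68.7 dB(A)

Line-source attenuation: ΔL = 10·log₁₀(r₂/r₁) = 10·log₁₀(64.3/7.6) = 9.274 dB.
L₂ = 78 − 10·log₁₀(64.3/7.6) = 78 − 9.274 = 68.73 dB(A).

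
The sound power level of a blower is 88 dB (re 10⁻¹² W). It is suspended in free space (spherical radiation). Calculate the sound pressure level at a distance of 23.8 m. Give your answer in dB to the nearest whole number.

The power spreads over a sphere of area 4π·r², so L_p = L_w − 10·log₁₀(4π·r²).
4π·r² = 7118 m², 10·log₁₀ of that is 38.524 dB.
L_p = 88 − 38.524 = 49.48 dB.

49 dB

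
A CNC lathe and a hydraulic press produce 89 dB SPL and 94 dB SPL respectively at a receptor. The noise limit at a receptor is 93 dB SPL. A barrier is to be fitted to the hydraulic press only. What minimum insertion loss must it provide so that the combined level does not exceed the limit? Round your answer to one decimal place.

3.2 dB

Everything except the hydraulic press sums to 10^(89/10) = 7.943e+08 in linear terms, 89.00 dB SPL.
The limit corresponds to 10^(93/10) = 1.995e+09; subtracting the fixed part leaves 1.201e+09 for the hydraulic press, i.e. 90.80 dB SPL.
So the hydraulic press must be reduced from 94 to 90.80 dB SPL: IL = 3.20 dB.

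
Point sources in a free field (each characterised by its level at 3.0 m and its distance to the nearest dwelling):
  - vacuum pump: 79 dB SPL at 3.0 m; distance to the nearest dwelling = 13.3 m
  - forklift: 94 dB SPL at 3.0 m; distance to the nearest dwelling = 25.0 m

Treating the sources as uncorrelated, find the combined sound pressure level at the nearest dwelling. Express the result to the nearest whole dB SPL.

76 dB SPL

Apply inverse-square spreading to bring every level to the receiver, then sum 10^(L/10).
vacuum pump: 79 − 20·log₁₀(13.3/3.0) = 79 − 12.93 = 66.07 dB SPL.
forklift: 94 − 20·log₁₀(25.0/3.0) = 94 − 18.42 = 75.58 dB SPL.
Σ 10^(L/10) = 4.021e+07 → L_total = 10·log₁₀(4.021e+07) = 76.04 dB SPL.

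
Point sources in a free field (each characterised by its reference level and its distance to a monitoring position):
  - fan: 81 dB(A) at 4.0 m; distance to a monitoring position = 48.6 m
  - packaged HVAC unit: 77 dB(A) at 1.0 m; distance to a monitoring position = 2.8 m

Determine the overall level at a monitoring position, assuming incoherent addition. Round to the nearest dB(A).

First find each source's level at the receiver (point-source: −20·log₁₀(r/r_ref)), then combine on an intensity basis.
fan: 81 − 20·log₁₀(48.6/4.0) = 81 − 21.69 = 59.31 dB(A).
packaged HVAC unit: 77 − 20·log₁₀(2.8/1.0) = 77 − 8.94 = 68.06 dB(A).
Σ 10^(L/10) = 7.245e+06 → L_total = 10·log₁₀(7.245e+06) = 68.60 dB(A).

69 dB(A)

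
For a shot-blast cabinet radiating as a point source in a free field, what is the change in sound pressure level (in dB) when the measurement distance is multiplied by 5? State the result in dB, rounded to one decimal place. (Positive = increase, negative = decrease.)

-14.0 dB

Point-source spreading: ΔL = −20·log₁₀(r₂/r₁).
ΔL = −20·log₁₀(5) = -13.98 dB.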